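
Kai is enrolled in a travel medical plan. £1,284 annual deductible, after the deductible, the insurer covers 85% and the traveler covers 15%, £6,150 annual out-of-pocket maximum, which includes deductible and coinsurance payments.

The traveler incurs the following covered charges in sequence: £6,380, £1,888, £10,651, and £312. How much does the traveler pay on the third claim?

Bill 1, £6,380: £1,284 to deductible, leaving £5,096; traveler's 15% is £764.40. Cost to traveler: £2,048.40. OOP to date £2,048.40.
Bill 2, £1,888: 15% coinsurance on £1,888 = £283.20. Traveler pays £283.20; OOP now £2,331.60.
Bill 3, £10,651: deductible already satisfied, so traveler's share is 15% × £10,651 = £1,597.65. Cost to traveler: £1,597.65. OOP to date £3,929.25.

£1,597.65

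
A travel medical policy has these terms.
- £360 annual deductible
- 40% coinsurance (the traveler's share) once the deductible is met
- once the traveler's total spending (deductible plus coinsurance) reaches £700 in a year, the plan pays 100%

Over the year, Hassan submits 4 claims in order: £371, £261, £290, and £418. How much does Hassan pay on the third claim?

Claim 1 — £371: £360 to deductible, leaving £11; coinsurance £11 × 40% = £4.40. Traveler owes £364.40 (running OOP £364.40).
Claim 2 — £261: 40% coinsurance on £261 = £104.40. Traveler owes £104.40 (running OOP £468.80).
Claim 3 — £290: 40% coinsurance on £290 = £116. Cost to traveler: £116. OOP to date £584.80.

£116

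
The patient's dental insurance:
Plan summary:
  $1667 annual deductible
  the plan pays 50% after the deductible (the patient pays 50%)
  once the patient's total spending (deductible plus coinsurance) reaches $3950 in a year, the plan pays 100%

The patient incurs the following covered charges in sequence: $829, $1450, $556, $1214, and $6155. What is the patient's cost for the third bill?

Claim 1 ($829): fully absorbed by the deductible. Cost to patient: $829. OOP to date $829.
Claim 2 ($1450): deductible takes $838, $612 remains; 50% of $612 = $306. Patient owes $1144 (running OOP $1973).
Claim 3 ($556): 50% coinsurance on $556 = $278. Patient owes $278 (running OOP $2251).

$278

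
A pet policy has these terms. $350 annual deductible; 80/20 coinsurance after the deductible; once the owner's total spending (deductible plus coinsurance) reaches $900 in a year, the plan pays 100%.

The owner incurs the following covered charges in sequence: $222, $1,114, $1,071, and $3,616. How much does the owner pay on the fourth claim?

$138.60

Claim 1 ($222): all of it applies to the deductible. Owner pays $222; OOP now $222.
Claim 2 ($1,114): deductible takes $128, $986 remains; owner's 20% is $197.20. Cost to owner: $325.20. OOP to date $547.20.
Claim 3 ($1,071): deductible already satisfied, so owner's share is 20% × $1,071 = $214.20. Owner owes $214.20 (running OOP $761.40).
Claim 4 ($3,616): 20% coinsurance on $3,616 = $723.20. That would push OOP to $1,484.60, over the $900 cap, so owner pays $900 − $761.40 = $138.60.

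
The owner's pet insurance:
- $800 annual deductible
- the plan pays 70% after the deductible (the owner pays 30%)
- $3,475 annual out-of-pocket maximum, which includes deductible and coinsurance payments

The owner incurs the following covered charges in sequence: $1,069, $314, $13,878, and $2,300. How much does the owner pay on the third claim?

Bill 1, $1,069: deductible takes $800, $269 remains; owner's 30% is $80.70. Owner pays $880.70; OOP now $880.70.
Bill 2, $314: deductible already satisfied, so owner's share is 30% × $314 = $94.20. Owner owes $94.20 (running OOP $974.90).
Bill 3, $13,878: deductible met; 30% of $13,878 = $4,163.40. OOP would hit $5,138.30 > $3,475, so the cap limits the owner to $3,475 − $974.90 = $2,500.10.

$2,500.10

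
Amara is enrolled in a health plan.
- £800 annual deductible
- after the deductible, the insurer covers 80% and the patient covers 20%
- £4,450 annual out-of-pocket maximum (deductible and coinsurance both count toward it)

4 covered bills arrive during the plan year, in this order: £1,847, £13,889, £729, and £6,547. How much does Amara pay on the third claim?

£145.80

Bill 1, £1,847: £800 finishes the deductible; £1,047 goes to coinsurance; 20% of £1,047 = £209.40. Cost to patient: £1,009.40. OOP to date £1,009.40.
Bill 2, £13,889: deductible already satisfied, so patient's share is 20% × £13,889 = £2,777.80. Cost to patient: £2,777.80. OOP to date £3,787.20.
Bill 3, £729: 20% coinsurance on £729 = £145.80. Patient owes £145.80 (running OOP £3,933).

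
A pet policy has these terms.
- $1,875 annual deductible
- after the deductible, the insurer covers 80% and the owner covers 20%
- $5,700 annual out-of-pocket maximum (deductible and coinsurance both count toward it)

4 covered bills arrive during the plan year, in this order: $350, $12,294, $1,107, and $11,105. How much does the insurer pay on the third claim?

Bill 1, $350: all of it applies to the deductible. Owner owes $350 (running OOP $350). Insurer: $350 − $350 = $0.
Bill 2, $12,294: $1,525 to deductible, leaving $10,769; 20% of $10,769 = $2,153.80. Cost to owner: $3,678.80. OOP to date $4,028.80. Plan pays $12,294 − $3,678.80 = $8,615.20.
Bill 3, $1,107: 20% coinsurance on $1,107 = $221.40. Cost to owner: $221.40. OOP to date $4,250.20. Plan pays $1,107 − $221.40 = $885.60.

$885.60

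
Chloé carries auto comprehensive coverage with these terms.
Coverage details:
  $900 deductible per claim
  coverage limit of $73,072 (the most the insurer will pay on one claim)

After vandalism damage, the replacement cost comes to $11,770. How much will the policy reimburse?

Subtract the deductible: $11,770 − $900 = $10,870.
That's under the $73,072 cap, so the insurer reimburses the full $10,870.

$10,870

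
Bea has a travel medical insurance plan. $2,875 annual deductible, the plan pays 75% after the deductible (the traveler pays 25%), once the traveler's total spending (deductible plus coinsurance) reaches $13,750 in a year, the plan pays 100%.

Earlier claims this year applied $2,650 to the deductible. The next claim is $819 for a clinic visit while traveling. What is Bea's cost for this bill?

$373.50

Remaining deductible: $2,875 − $2,650 = $225.
The remaining $594 (= $819 − $225) moves to coinsurance.
Traveler's 25% share of $594 is $148.50.
That puts the traveler's cost at $225 + $148.50 = $373.50 before any cap.
Year-to-date out-of-pocket becomes $2,650 + $373.50 = $3,023.50, still under the $13,750 maximum, so no cap applies.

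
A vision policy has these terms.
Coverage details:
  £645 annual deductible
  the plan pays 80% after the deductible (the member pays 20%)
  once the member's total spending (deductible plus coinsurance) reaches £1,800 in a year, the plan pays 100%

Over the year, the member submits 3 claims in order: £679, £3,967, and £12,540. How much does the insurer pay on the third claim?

£12,185.20

#1 (£679): deductible takes £645, £34 remains; coinsurance £34 × 20% = £6.80. Member pays £651.80; OOP now £651.80. Plan pays £679 − £651.80 = £27.20.
#2 (£3,967): 20% coinsurance on £3,967 = £793.40. Member pays £793.40; OOP now £1,445.20. Plan pays £3,967 − £793.40 = £3,173.60.
#3 (£12,540): deductible already satisfied, so member's share is 20% × £12,540 = £2,508. OOP would hit £3,953.20 > £1,800, so the cap limits the member to £1,800 − £1,445.20 = £354.80. Insurer: £12,540 − £354.80 = £12,185.20.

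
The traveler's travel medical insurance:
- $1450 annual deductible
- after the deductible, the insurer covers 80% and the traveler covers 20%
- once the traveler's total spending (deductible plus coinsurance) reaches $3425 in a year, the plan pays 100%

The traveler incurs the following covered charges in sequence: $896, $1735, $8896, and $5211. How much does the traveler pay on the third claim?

$1738.80

Claim 1 ($896): all of it applies to the deductible. Cost to traveler: $896. OOP to date $896.
Claim 2 ($1735): $554 finishes the deductible; $1181 goes to coinsurance; coinsurance $1181 × 20% = $236.20. Cost to traveler: $790.20. OOP to date $1686.20.
Claim 3 ($8896): deductible already satisfied, so traveler's share is 20% × $8896 = $1779.20. Adding that to $1686.20 gives $3465.40, past the $3425 cap; traveler pays only $3425 − $1686.20 = $1738.80.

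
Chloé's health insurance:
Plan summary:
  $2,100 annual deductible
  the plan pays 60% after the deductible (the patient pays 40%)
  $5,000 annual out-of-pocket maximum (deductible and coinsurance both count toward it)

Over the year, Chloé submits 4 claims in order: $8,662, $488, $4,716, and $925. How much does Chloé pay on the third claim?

$80

Claim 1 ($8,662): $2,100 to deductible, leaving $6,562; coinsurance $6,562 × 40% = $2,624.80. Patient pays $4,724.80; OOP now $4,724.80.
Claim 2 ($488): deductible already satisfied, so patient's share is 40% × $488 = $195.20. Patient owes $195.20 (running OOP $4,920).
Claim 3 ($4,716): deductible already satisfied, so patient's share is 40% × $4,716 = $1,886.40. Adding that to $4,920 gives $6,806.40, past the $5,000 cap; patient pays only $5,000 − $4,920 = $80.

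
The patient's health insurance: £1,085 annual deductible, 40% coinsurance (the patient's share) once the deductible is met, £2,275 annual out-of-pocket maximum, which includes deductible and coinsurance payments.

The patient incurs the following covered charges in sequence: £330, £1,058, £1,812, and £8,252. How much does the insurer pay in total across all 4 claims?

Claim 1 (£330): all of it applies to the deductible. Cost to patient: £330. OOP to date £330. Plan pays £330 − £330 = £0.
Claim 2 (£1,058): £755 to deductible, leaving £303; 40% of £303 = £121.20. Cost to patient: £876.20. OOP to date £1,206.20. Insurer: £1,058 − £876.20 = £181.80.
Claim 3 (£1,812): deductible met; 40% of £1,812 = £724.80. Cost to patient: £724.80. OOP to date £1,931. Insurer: £1,812 − £724.80 = £1,087.20.
Claim 4 (£8,252): deductible met; 40% of £8,252 = £3,300.80. OOP would hit £5,231.80 > £2,275, so the cap limits the patient to £2,275 − £1,931 = £344. Insurer: £8,252 − £344 = £7,908.
Insurer total = bills − patient's total = £11,452 − £2,275 = £9,177.

£9,177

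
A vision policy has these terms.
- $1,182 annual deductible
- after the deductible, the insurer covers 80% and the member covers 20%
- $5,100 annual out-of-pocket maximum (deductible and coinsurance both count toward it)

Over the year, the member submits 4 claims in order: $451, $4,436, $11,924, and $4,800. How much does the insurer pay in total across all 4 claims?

$16,511

#1 ($451): entire amount goes to the deductible. Member owes $451 (running OOP $451). Plan pays $451 − $451 = $0.
#2 ($4,436): $731 to deductible, leaving $3,705; coinsurance $3,705 × 20% = $741. Member owes $1,472 (running OOP $1,923). Insurer: $4,436 − $1,472 = $2,964.
#3 ($11,924): deductible already satisfied, so member's share is 20% × $11,924 = $2,384.80. Cost to member: $2,384.80. OOP to date $4,307.80. Plan pays $11,924 − $2,384.80 = $9,539.20.
#4 ($4,800): 20% coinsurance on $4,800 = $960. OOP would hit $5,267.80 > $5,100, so the cap limits the member to $5,100 − $4,307.80 = $792.20. Insurer: $4,800 − $792.20 = $4,007.80.
Insurer total: $0 + $2,964 + $9,539.20 + $4,007.80 = $16,511.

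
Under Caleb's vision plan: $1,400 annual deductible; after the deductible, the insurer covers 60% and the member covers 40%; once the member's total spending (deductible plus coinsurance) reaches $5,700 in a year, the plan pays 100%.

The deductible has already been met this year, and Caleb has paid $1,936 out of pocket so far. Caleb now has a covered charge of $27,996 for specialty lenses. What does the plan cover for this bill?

The deductible is already satisfied, so the full bill goes to coinsurance.
Member's 40% share of $27,996 is $11,198.40.
Adding $11,198.40 to the $1,936 already spent would give $13,134.40, which exceeds the $5,700 cap; the member pays just $5,700 − $1,936 = $3,764.
The insurer covers the remainder: $27,996 − $3,764 = $24,232.

$24,232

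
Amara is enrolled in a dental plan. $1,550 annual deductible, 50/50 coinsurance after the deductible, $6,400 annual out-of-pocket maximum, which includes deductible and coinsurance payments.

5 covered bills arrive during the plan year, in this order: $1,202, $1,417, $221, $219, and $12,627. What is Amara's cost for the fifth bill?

$4,095.50

Bill 1, $1,202: entire amount goes to the deductible. Patient pays $1,202; OOP now $1,202.
Bill 2, $1,417: $348 to deductible, leaving $1,069; 50% of $1,069 = $534.50. Cost to patient: $882.50. OOP to date $2,084.50.
Bill 3, $221: deductible already satisfied, so patient's share is 50% × $221 = $110.50. Patient pays $110.50; OOP now $2,195.
Bill 4, $219: deductible already satisfied, so patient's share is 50% × $219 = $109.50. Patient pays $109.50; OOP now $2,304.50.
Bill 5, $12,627: deductible already satisfied, so patient's share is 50% × $12,627 = $6,313.50. Adding that to $2,304.50 gives $8,618, past the $6,400 cap; patient pays only $6,400 − $2,304.50 = $4,095.50.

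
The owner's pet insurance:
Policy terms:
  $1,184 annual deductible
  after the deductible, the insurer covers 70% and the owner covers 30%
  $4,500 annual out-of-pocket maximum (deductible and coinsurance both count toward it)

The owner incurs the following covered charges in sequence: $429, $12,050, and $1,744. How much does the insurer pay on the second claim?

$7,979

#1 ($429): all of it applies to the deductible. Cost to owner: $429. OOP to date $429. Insurer: $429 − $429 = $0.
#2 ($12,050): deductible takes $755, $11,295 remains; 30% of $11,295 = $3,388.50. Together that's $755 + $3,388.50 = $4,143.50. That would push OOP to $4,572.50, over the $4,500 cap, so owner pays $4,500 − $429 = $4,071. Insurer: $12,050 − $4,071 = $7,979.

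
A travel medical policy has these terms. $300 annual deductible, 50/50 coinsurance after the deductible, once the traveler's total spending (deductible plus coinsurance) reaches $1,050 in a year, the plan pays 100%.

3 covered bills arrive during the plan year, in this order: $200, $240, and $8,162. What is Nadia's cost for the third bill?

$680

#1 ($200): fully absorbed by the deductible. Traveler pays $200; OOP now $200.
#2 ($240): $100 to deductible, leaving $140; traveler's 50% is $70. Traveler owes $170 (running OOP $370).
#3 ($8,162): deductible met; 50% of $8,162 = $4,081. OOP would hit $4,451 > $1,050, so the cap limits the traveler to $1,050 − $370 = $680.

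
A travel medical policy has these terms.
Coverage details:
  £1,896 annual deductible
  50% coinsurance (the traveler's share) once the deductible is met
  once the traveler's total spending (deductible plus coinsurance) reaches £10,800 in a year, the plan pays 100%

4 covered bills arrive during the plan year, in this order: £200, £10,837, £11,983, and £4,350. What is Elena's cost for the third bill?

£4,333.50

Claim 1 — £200: fully absorbed by the deductible. Traveler pays £200; OOP now £200.
Claim 2 — £10,837: £1,696 finishes the deductible; £9,141 goes to coinsurance; 50% of £9,141 = £4,570.50. Traveler pays £6,266.50; OOP now £6,466.50.
Claim 3 — £11,983: 50% coinsurance on £11,983 = £5,991.50. OOP would hit £12,458 > £10,800, so the cap limits the traveler to £10,800 − £6,466.50 = £4,333.50.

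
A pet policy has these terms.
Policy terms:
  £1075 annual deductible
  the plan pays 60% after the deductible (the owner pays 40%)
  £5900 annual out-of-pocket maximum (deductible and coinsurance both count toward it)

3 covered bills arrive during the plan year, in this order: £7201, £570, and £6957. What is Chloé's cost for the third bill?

Claim 1 — £7201: £1075 to deductible, leaving £6126; owner's 40% is £2450.40. Owner pays £3525.40; OOP now £3525.40.
Claim 2 — £570: deductible already satisfied, so owner's share is 40% × £570 = £228. Owner owes £228 (running OOP £3753.40).
Claim 3 — £6957: 40% coinsurance on £6957 = £2782.80. OOP would hit £6536.20 > £5900, so the cap limits the owner to £5900 − £3753.40 = £2146.60.

£2146.60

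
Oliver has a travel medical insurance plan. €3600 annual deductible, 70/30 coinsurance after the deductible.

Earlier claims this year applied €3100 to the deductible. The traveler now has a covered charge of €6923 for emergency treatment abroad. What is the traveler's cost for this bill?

€2426.90

Remaining deductible: €3600 − €3100 = €500.
The remaining €6423 (= €6923 − €500) moves to coinsurance.
Coinsurance: €6423 × 30% = €1926.90.
That puts the traveler's cost at €500 + €1926.90 = €2426.90.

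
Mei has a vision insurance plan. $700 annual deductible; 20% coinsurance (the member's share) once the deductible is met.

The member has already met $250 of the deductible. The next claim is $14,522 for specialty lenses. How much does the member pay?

Deductible still to meet: $700 − $250 = $450.
The remaining $14,072 (= $14,522 − $450) moves to coinsurance.
Coinsurance: $14,072 × 20% = $2,814.40.
Member responsibility: $450 + $2,814.40 = $3,264.40.

$3,264.40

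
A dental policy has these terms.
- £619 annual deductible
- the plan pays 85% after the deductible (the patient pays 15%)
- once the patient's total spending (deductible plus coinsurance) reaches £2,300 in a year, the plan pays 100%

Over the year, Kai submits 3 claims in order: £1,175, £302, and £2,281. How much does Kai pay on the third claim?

£342.15

Bill 1, £1,175: £619 to deductible, leaving £556; coinsurance £556 × 15% = £83.40. Cost to patient: £702.40. OOP to date £702.40.
Bill 2, £302: 15% coinsurance on £302 = £45.30. Patient owes £45.30 (running OOP £747.70).
Bill 3, £2,281: deductible met; 15% of £2,281 = £342.15. Patient owes £342.15 (running OOP £1,089.85).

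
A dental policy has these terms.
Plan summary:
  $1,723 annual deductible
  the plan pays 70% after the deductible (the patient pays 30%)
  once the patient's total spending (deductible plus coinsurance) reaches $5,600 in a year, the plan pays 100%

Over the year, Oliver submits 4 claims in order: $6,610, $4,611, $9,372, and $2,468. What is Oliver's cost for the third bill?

$1,027.60

Bill 1, $6,610: deductible takes $1,723, $4,887 remains; coinsurance $4,887 × 30% = $1,466.10. Cost to patient: $3,189.10. OOP to date $3,189.10.
Bill 2, $4,611: 30% coinsurance on $4,611 = $1,383.30. Patient pays $1,383.30; OOP now $4,572.40.
Bill 3, $9,372: deductible met; 30% of $9,372 = $2,811.60. That would push OOP to $7,384, over the $5,600 cap, so patient pays $5,600 − $4,572.40 = $1,027.60.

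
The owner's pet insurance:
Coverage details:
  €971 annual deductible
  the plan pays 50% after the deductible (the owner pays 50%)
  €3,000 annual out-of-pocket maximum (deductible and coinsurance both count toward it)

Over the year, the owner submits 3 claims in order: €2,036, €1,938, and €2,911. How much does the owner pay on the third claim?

#1 (€2,036): deductible takes €971, €1,065 remains; owner's 50% is €532.50. Owner pays €1,503.50; OOP now €1,503.50.
#2 (€1,938): deductible met; 50% of €1,938 = €969. Cost to owner: €969. OOP to date €2,472.50.
#3 (€2,911): deductible met; 50% of €2,911 = €1,455.50. OOP would hit €3,928 > €3,000, so the cap limits the owner to €3,000 − €2,472.50 = €527.50.

€527.50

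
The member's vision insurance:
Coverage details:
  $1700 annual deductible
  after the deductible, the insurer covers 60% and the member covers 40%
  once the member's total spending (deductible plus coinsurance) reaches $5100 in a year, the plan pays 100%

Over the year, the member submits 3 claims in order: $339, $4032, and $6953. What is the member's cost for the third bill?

#1 ($339): fully absorbed by the deductible. Cost to member: $339. OOP to date $339.
#2 ($4032): $1361 to deductible, leaving $2671; 40% of $2671 = $1068.40. Cost to member: $2429.40. OOP to date $2768.40.
#3 ($6953): deductible met; 40% of $6953 = $2781.20. Adding that to $2768.40 gives $5549.60, past the $5100 cap; member pays only $5100 − $2768.40 = $2331.60.

$2331.60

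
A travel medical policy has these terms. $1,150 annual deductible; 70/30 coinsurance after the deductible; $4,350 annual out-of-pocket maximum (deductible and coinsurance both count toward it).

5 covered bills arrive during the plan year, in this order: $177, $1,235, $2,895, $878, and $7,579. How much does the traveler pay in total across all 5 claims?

$4,350

Bill 1, $177: all of it applies to the deductible. Traveler owes $177 (running OOP $177).
Bill 2, $1,235: $973 to deductible, leaving $262; coinsurance $262 × 30% = $78.60. Traveler pays $1,051.60; OOP now $1,228.60.
Bill 3, $2,895: deductible met; 30% of $2,895 = $868.50. Traveler owes $868.50 (running OOP $2,097.10).
Bill 4, $878: deductible met; 30% of $878 = $263.40. Traveler pays $263.40; OOP now $2,360.50.
Bill 5, $7,579: 30% coinsurance on $7,579 = $2,273.70. OOP would hit $4,634.20 > $4,350, so the cap limits the traveler to $4,350 − $2,360.50 = $1,989.50.
Total paid by the traveler: $177 + $1,051.60 + $868.50 + $263.40 + $1,989.50 = $4,350.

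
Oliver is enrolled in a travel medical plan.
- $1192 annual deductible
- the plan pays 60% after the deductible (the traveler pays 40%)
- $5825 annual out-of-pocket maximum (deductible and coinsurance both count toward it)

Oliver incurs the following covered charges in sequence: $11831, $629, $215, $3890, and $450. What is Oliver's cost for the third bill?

$86

Claim 1 ($11831): deductible takes $1192, $10639 remains; traveler's 40% is $4255.60. Cost to traveler: $5447.60. OOP to date $5447.60.
Claim 2 ($629): 40% coinsurance on $629 = $251.60. Traveler pays $251.60; OOP now $5699.20.
Claim 3 ($215): deductible met; 40% of $215 = $86. Traveler pays $86; OOP now $5785.20.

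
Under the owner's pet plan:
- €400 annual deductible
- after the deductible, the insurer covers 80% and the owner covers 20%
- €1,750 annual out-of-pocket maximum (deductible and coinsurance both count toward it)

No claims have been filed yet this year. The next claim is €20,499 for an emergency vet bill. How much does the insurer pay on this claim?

Deductible not yet touched, so the first €400 of the bill goes to the deductible.
The remaining €20,099 (= €20,499 − €400) moves to coinsurance.
20% of €20,099 = €4,019.80 falls to the owner.
Owner responsibility before any cap: €400 + €4,019.80 = €4,419.80.
Adding €4,419.80 to the €0 already spent would give €4,419.80, which exceeds the €1,750 cap; the owner pays just €1,750 − €0 = €1,750.
The insurer covers the remainder: €20,499 − €1,750 = €18,749.

€18,749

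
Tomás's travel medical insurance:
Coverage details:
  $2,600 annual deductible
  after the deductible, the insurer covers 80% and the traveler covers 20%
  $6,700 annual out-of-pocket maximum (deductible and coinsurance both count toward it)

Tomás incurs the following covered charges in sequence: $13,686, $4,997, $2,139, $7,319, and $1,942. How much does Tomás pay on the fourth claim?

$455.60

Claim 1 — $13,686: deductible takes $2,600, $11,086 remains; coinsurance $11,086 × 20% = $2,217.20. Traveler owes $4,817.20 (running OOP $4,817.20).
Claim 2 — $4,997: deductible met; 20% of $4,997 = $999.40. Traveler owes $999.40 (running OOP $5,816.60).
Claim 3 — $2,139: 20% coinsurance on $2,139 = $427.80. Traveler owes $427.80 (running OOP $6,244.40).
Claim 4 — $7,319: deductible already satisfied, so traveler's share is 20% × $7,319 = $1,463.80. Adding that to $6,244.40 gives $7,708.20, past the $6,700 cap; traveler pays only $6,700 − $6,244.40 = $455.60.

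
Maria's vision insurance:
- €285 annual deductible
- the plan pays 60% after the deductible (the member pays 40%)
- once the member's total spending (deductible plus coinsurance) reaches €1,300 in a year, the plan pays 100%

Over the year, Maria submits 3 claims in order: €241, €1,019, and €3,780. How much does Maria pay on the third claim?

Bill 1, €241: all of it applies to the deductible. Member pays €241; OOP now €241.
Bill 2, €1,019: deductible takes €44, €975 remains; 40% of €975 = €390. Cost to member: €434. OOP to date €675.
Bill 3, €3,780: deductible met; 40% of €3,780 = €1,512. OOP would hit €2,187 > €1,300, so the cap limits the member to €1,300 − €675 = €625.

€625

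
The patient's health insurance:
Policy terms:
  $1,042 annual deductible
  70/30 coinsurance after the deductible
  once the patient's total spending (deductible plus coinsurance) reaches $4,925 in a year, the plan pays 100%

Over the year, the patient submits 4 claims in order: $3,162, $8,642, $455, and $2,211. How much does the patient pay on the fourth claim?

Claim 1 ($3,162): $1,042 to deductible, leaving $2,120; 30% of $2,120 = $636. Patient pays $1,678; OOP now $1,678.
Claim 2 ($8,642): 30% coinsurance on $8,642 = $2,592.60. Cost to patient: $2,592.60. OOP to date $4,270.60.
Claim 3 ($455): 30% coinsurance on $455 = $136.50. Patient owes $136.50 (running OOP $4,407.10).
Claim 4 ($2,211): deductible met; 30% of $2,211 = $663.30. That would push OOP to $5,070.40, over the $4,925 cap, so patient pays $4,925 − $4,407.10 = $517.90.

$517.90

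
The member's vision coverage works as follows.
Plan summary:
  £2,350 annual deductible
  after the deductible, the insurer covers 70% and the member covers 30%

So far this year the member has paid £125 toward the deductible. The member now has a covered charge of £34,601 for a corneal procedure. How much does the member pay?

£11,937.80

Remaining deductible: £2,350 − £125 = £2,225.
That leaves £34,601 − £2,225 = £32,376 for coinsurance.
30% of £32,376 = £9,712.80 falls to the member.
Member responsibility: £2,225 + £9,712.80 = £11,937.80.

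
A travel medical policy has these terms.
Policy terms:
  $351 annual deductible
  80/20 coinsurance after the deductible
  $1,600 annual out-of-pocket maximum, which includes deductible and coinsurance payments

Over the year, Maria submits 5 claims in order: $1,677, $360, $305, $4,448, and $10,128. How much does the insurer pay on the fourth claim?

Claim 1 ($1,677): $351 to deductible, leaving $1,326; coinsurance $1,326 × 20% = $265.20. Traveler pays $616.20; OOP now $616.20. Insurer: $1,677 − $616.20 = $1,060.80.
Claim 2 ($360): deductible met; 20% of $360 = $72. Traveler pays $72; OOP now $688.20. Insurer: $360 − $72 = $288.
Claim 3 ($305): deductible already satisfied, so traveler's share is 20% × $305 = $61. Traveler pays $61; OOP now $749.20. Plan pays $305 − $61 = $244.
Claim 4 ($4,448): 20% coinsurance on $4,448 = $889.60. Adding that to $749.20 gives $1,638.80, past the $1,600 cap; traveler pays only $1,600 − $749.20 = $850.80. Insurer: $4,448 − $850.80 = $3,597.20.

$3,597.20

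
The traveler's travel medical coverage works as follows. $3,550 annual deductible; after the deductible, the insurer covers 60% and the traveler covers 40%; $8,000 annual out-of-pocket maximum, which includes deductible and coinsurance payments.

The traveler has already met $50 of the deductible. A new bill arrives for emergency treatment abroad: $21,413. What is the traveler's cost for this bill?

$7,950

Remaining deductible: $3,550 − $50 = $3,500.
After the $3,500 deductible portion, $21,413 − $3,500 = $17,913 is subject to coinsurance.
Traveler's 40% share of $17,913 is $7,165.20.
That puts the traveler's cost at $3,500 + $7,165.20 = $10,665.20 before any cap.
Year-to-date out-of-pocket would reach $50 + $10,665.20 = $10,715.20, above the $8,000 maximum, so the traveler pays only $8,000 − $50 = $7,950.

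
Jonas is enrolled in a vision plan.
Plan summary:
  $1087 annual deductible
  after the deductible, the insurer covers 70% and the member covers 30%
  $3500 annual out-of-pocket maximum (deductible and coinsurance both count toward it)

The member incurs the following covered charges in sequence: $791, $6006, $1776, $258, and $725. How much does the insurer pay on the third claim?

Claim 1 ($791): entire amount goes to the deductible. Member owes $791 (running OOP $791). Insurer: $791 − $791 = $0.
Claim 2 ($6006): $296 finishes the deductible; $5710 goes to coinsurance; 30% of $5710 = $1713. Member pays $2009; OOP now $2800. Insurer: $6006 − $2009 = $3997.
Claim 3 ($1776): deductible met; 30% of $1776 = $532.80. Member owes $532.80 (running OOP $3332.80). Plan pays $1776 − $532.80 = $1243.20.

$1243.20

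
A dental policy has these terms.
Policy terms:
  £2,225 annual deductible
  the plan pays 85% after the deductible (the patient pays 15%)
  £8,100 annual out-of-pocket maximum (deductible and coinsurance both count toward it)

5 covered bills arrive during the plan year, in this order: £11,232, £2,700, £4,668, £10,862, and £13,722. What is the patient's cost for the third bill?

£700.20

Bill 1, £11,232: deductible takes £2,225, £9,007 remains; 15% of £9,007 = £1,351.05. Patient pays £3,576.05; OOP now £3,576.05.
Bill 2, £2,700: deductible met; 15% of £2,700 = £405. Patient pays £405; OOP now £3,981.05.
Bill 3, £4,668: deductible met; 15% of £4,668 = £700.20. Patient owes £700.20 (running OOP £4,681.25).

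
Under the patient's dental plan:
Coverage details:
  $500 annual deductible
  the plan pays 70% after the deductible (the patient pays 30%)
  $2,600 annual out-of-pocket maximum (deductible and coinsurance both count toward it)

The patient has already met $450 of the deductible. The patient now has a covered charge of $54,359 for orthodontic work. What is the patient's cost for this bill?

$450 of the $500 deductible is already met, leaving $50.
The remaining $54,309 (= $54,359 − $50) moves to coinsurance.
30% of $54,309 = $16,292.70 falls to the patient.
So the patient owes $50 + $16,292.70 = $16,342.70 before any cap.
Adding $16,342.70 to the $450 already spent would give $16,792.70, which exceeds the $2,600 cap; the patient pays just $2,600 − $450 = $2,150.

$2,150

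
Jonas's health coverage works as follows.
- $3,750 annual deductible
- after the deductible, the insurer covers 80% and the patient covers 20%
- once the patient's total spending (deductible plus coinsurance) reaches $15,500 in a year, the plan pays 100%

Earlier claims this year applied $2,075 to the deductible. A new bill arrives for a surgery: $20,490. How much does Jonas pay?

Deductible still to meet: $3,750 − $2,075 = $1,675.
The remaining $18,815 (= $20,490 − $1,675) moves to coinsurance.
Patient's 20% share of $18,815 is $3,763.
So the patient owes $1,675 + $3,763 = $5,438 before any cap.
Total out-of-pocket so far would be $2,075 + $5,438 = $7,513, below the $15,500 cap — no reduction.

$5,438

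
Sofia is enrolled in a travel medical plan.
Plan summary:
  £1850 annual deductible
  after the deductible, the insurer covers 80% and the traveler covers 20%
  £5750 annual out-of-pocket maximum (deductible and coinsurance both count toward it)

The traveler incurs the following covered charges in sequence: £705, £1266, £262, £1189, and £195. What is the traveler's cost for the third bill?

£52.40

#1 (£705): all of it applies to the deductible. Traveler owes £705 (running OOP £705).
#2 (£1266): deductible takes £1145, £121 remains; traveler's 20% is £24.20. Traveler pays £1169.20; OOP now £1874.20.
#3 (£262): deductible met; 20% of £262 = £52.40. Traveler owes £52.40 (running OOP £1926.60).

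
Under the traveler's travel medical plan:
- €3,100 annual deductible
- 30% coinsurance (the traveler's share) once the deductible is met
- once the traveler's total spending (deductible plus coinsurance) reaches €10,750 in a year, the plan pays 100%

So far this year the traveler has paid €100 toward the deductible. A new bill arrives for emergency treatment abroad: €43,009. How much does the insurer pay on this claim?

Remaining deductible: €3,100 − €100 = €3,000.
After the €3,000 deductible portion, €43,009 − €3,000 = €40,009 is subject to coinsurance.
Traveler's 30% share of €40,009 is €12,002.70.
So the traveler owes €3,000 + €12,002.70 = €15,002.70 before any cap.
Year-to-date out-of-pocket would reach €100 + €15,002.70 = €15,102.70, above the €10,750 maximum, so the traveler pays only €10,750 − €100 = €10,650.
The insurer covers the remainder: €43,009 − €10,650 = €32,359.

€32,359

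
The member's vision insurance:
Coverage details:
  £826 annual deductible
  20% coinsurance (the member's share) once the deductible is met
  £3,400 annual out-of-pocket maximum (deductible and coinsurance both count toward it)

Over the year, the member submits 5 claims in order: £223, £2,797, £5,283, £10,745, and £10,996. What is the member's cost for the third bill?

Bill 1, £223: entire amount goes to the deductible. Cost to member: £223. OOP to date £223.
Bill 2, £2,797: £603 to deductible, leaving £2,194; 20% of £2,194 = £438.80. Member pays £1,041.80; OOP now £1,264.80.
Bill 3, £5,283: deductible met; 20% of £5,283 = £1,056.60. Cost to member: £1,056.60. OOP to date £2,321.40.

£1,056.60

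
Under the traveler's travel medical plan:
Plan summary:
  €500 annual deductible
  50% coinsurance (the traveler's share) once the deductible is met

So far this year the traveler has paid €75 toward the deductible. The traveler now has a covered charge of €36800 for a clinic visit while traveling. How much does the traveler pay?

Deductible still to meet: €500 − €75 = €425.
That leaves €36800 − €425 = €36375 for coinsurance.
Traveler's 50% share of €36375 is €18187.50.
So the traveler owes €425 + €18187.50 = €18612.50.

€18612.50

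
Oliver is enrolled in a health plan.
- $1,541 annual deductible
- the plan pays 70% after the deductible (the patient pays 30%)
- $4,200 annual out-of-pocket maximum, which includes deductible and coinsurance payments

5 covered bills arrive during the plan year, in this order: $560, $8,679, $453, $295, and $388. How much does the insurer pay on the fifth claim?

Claim 1 ($560): entire amount goes to the deductible. Patient owes $560 (running OOP $560). Insurer: $560 − $560 = $0.
Claim 2 ($8,679): deductible takes $981, $7,698 remains; patient's 30% is $2,309.40. Patient pays $3,290.40; OOP now $3,850.40. Plan pays $8,679 − $3,290.40 = $5,388.60.
Claim 3 ($453): deductible already satisfied, so patient's share is 30% × $453 = $135.90. Patient pays $135.90; OOP now $3,986.30. Insurer: $453 − $135.90 = $317.10.
Claim 4 ($295): deductible met; 30% of $295 = $88.50. Patient pays $88.50; OOP now $4,074.80. Plan pays $295 − $88.50 = $206.50.
Claim 5 ($388): deductible already satisfied, so patient's share is 30% × $388 = $116.40. Cost to patient: $116.40. OOP to date $4,191.20. Plan pays $388 − $116.40 = $271.60.

$271.60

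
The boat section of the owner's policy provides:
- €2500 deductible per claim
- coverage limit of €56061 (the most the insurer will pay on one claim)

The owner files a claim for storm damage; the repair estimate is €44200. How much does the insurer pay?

Subtract the deductible: €44200 − €2500 = €41700.
€41700 is within the €56061 limit, so the insurer pays €41700.

€41700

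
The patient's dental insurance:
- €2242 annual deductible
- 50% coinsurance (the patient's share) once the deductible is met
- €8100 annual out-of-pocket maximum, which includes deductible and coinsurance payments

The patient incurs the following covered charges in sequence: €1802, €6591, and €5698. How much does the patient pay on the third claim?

€2782.50

Bill 1, €1802: entire amount goes to the deductible. Cost to patient: €1802. OOP to date €1802.
Bill 2, €6591: €440 finishes the deductible; €6151 goes to coinsurance; coinsurance €6151 × 50% = €3075.50. Patient pays €3515.50; OOP now €5317.50.
Bill 3, €5698: deductible met; 50% of €5698 = €2849. Adding that to €5317.50 gives €8166.50, past the €8100 cap; patient pays only €8100 − €5317.50 = €2782.50.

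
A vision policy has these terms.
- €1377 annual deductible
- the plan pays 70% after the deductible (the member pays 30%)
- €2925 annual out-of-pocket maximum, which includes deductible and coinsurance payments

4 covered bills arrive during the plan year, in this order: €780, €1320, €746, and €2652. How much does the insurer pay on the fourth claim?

€1856.40

Claim 1 — €780: fully absorbed by the deductible. Member owes €780 (running OOP €780). Plan pays €780 − €780 = €0.
Claim 2 — €1320: €597 to deductible, leaving €723; coinsurance €723 × 30% = €216.90. Member pays €813.90; OOP now €1593.90. Plan pays €1320 − €813.90 = €506.10.
Claim 3 — €746: deductible already satisfied, so member's share is 30% × €746 = €223.80. Cost to member: €223.80. OOP to date €1817.70. Insurer: €746 − €223.80 = €522.20.
Claim 4 — €2652: 30% coinsurance on €2652 = €795.60. Member pays €795.60; OOP now €2613.30. Plan pays €2652 − €795.60 = €1856.40.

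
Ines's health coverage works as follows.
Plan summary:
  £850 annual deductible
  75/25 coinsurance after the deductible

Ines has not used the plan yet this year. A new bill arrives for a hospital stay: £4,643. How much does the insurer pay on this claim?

£2,844.75

Nothing has been paid toward the £850 deductible, so the first £850 of this charge is applied there.
After the £850 deductible portion, £4,643 − £850 = £3,793 is subject to coinsurance.
Patient's 25% share of £3,793 is £948.25.
So the patient owes £850 + £948.25 = £1,798.25.
The insurer covers the remainder: £4,643 − £1,798.25 = £2,844.75.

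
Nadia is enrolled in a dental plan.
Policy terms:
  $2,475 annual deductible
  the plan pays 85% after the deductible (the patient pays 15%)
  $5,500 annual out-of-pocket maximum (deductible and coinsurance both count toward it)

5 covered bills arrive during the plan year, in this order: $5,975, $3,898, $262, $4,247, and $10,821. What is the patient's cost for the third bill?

#1 ($5,975): $2,475 to deductible, leaving $3,500; patient's 15% is $525. Patient pays $3,000; OOP now $3,000.
#2 ($3,898): 15% coinsurance on $3,898 = $584.70. Patient pays $584.70; OOP now $3,584.70.
#3 ($262): deductible met; 15% of $262 = $39.30. Patient owes $39.30 (running OOP $3,624).

$39.30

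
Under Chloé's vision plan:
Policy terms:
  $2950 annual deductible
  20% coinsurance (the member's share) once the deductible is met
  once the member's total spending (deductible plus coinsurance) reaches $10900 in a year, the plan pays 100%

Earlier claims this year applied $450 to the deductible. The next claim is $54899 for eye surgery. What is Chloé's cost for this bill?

$10450

Remaining deductible: $2950 − $450 = $2500.
That leaves $54899 − $2500 = $52399 for coinsurance.
Coinsurance: $52399 × 20% = $10479.80.
Member responsibility before any cap: $2500 + $10479.80 = $12979.80.
That would bring total out-of-pocket to $13429.80, past the $10900 cap. The member is capped at $10900 − $450 = $10450 on this claim.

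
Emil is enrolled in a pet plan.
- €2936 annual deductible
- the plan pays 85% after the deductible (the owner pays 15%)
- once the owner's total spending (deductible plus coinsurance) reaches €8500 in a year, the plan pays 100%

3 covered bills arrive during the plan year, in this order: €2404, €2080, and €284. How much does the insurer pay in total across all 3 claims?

Bill 1, €2404: entire amount goes to the deductible. Owner pays €2404; OOP now €2404. Plan pays €2404 − €2404 = €0.
Bill 2, €2080: deductible takes €532, €1548 remains; coinsurance €1548 × 15% = €232.20. Cost to owner: €764.20. OOP to date €3168.20. Insurer: €2080 − €764.20 = €1315.80.
Bill 3, €284: deductible met; 15% of €284 = €42.60. Owner pays €42.60; OOP now €3210.80. Insurer: €284 − €42.60 = €241.40.
Insurer total = bills − owner's total = €4768 − €3210.80 = €1557.20.

€1557.20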